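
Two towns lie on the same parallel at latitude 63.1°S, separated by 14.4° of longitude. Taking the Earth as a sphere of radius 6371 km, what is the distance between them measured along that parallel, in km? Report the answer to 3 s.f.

Arc length along a parallel = R cos φ · Δλ (with Δλ in radians).
= 6371 × cos 63.1° × (14.4° × π/180) = 6371 × 0.4524 × 0.2513 ≈ 724 km.

724 km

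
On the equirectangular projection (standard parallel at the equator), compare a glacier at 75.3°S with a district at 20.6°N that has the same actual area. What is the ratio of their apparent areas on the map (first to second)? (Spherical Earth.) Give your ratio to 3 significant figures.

In the plate carrée (x = Rλ, y = Rφ), meridians are true-scale (h = 1) and parallels are stretched by k = sec φ.
Areal scale at 75.3°: h·k = 1.000 × 3.941 = 3.941.
Areal scale at 20.6°: h·k = 1.000 × 1.068 = 1.068.
Ratio = 3.941/1.068 ≈ 3.69.

3.69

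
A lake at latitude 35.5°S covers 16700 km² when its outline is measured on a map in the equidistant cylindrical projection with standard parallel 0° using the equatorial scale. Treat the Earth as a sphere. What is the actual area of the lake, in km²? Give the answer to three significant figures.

Plate carrée maps x = Rλ, y = Rφ. The meridian scale is h = 1 and the parallel scale is k = 1/cos φ = sec φ.
Areal scale = h·k = 1 × sec φ; at 35.5°, h = 1.000, k = 1.228, so h·k = 1.228.
True area = apparent / (areal scale) = 16700 / 1.228 ≈ 13600 km².

13600 km²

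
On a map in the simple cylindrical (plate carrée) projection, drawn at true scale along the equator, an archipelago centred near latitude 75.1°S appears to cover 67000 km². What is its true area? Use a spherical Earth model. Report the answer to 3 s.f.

In the plate carrée (x = Rλ, y = Rφ), meridians are true-scale (h = 1) and parallels are stretched by k = sec φ.
Areal scale = h·k = 1 × sec φ; at 75.1°, h = 1.000, k = 3.889, so h·k = 3.889.
True area = apparent / (areal scale) = 67000 / 3.889 ≈ 17200 km².

17200 km²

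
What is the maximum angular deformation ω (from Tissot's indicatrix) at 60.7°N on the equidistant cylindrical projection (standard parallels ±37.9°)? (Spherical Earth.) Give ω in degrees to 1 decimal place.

In the equirectangular projection with standard parallel φ₀ = 37.9° (x = Rλ cos φ₀, y = Rφ), meridians are true-scale (h = 1) and the parallel scale is k = cos φ₀ / cos φ.
At 60.7°: h = 1.000, k = 1.612; principal scales a = 1.612, b = 1.000.
sin(ω/2) = (a − b)/(a + b) = 0.6124/2.612 = 0.2344, so ω = 2 arcsin(0.2344) ≈ 27.1°.

27.1°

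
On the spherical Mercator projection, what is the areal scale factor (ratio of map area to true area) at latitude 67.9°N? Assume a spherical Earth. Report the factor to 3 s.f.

The Mercator projection is conformal; its linear scale factor is the same in every direction and equals sec φ = 1/cos φ.
Areal scale = k² = sec²φ = 1/cos²(67.9°) = 1/0.3762² = 7.065.

7.06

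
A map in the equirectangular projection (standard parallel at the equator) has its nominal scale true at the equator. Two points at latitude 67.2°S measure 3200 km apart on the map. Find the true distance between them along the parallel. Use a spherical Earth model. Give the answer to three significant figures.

1240 km

For the equirectangular projection with φ₀ = 0 (plate carrée), h = 1 along meridians and k = sec φ along parallels.
Along the parallel at 67.2°, map distances are exaggerated by k = sec 67.2° = 2.581.
True distance = 3200 / 2.581 = 3200 × cos 67.2° ≈ 1240 km.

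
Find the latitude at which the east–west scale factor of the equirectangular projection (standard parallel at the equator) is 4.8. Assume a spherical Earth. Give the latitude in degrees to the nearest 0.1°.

Plate carrée: h = 1, k = sec φ along parallels.
sec φ = 4.8  ⇒  cos φ = 0.2083  ⇒  φ ≈ 78.0°.

78.0°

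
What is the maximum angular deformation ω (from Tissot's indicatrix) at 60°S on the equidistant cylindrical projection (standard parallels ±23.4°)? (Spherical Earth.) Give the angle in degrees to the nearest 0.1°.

34.3°

With standard parallel φ₀ = 23.4°, the equirectangular projection gives x = Rλ cos φ₀, y = Rφ, so h = 1 and k = cos 23.4° / cos φ.
At 60°: h = 1.000, k = 1.836; principal scales a = 1.836, b = 1.000.
sin(ω/2) = (a − b)/(a + b) = 0.8355/2.836 = 0.2947, so ω = 2 arcsin(0.2947) ≈ 34.3°.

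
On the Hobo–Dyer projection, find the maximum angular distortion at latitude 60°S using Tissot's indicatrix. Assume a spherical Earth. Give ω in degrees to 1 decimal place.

51.1°

Hobo–Dyer is a cylindrical equal-area projection with standard parallels at ±37.5°. For cylindrical equal-area with standard parallel φ₀, h = cos φ / cos φ₀ and k = cos φ₀ / cos φ, so h·k = 1.
At 60°: h = 0.6302, k = 1.587; principal scales a = 1.587, b = 0.6302.
sin(ω/2) = (a − b)/(a + b) = 0.9565/2.217 = 0.4314, so ω = 2 arcsin(0.4314) ≈ 51.1°.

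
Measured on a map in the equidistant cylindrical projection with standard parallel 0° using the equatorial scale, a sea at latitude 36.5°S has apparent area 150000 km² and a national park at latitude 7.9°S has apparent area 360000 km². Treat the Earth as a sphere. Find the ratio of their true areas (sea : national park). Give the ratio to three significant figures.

Plate carrée has h = 1 and k = sec φ, giving areal scale sec φ; true area = (apparent area) · cos φ.
True area of sea: 150000 × cos(36.5°) = 150000 × 0.8039 = 120600 km².
True area of national park: 360000 × cos(7.9°) = 360000 × 0.9905 = 356600 km².
Ratio = 120600 / 356600 ≈ 0.338.

0.338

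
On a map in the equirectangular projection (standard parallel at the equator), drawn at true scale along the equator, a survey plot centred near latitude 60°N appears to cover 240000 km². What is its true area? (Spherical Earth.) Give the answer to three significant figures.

120000 km²

Plate carrée maps x = Rλ, y = Rφ. The meridian scale is h = 1 and the parallel scale is k = 1/cos φ = sec φ.
Areal scale = h·k = 1 × sec φ; at 60°, h = 1.000, k = 2.000, so h·k = 2.000.
True area = apparent / (areal scale) = 240000 / 2.000 ≈ 120000 km².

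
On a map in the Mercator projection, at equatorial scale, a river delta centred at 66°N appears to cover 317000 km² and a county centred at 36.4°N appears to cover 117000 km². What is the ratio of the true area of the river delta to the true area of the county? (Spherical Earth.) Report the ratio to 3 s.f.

0.692

Since Mercator area scale is 1/cos²φ, the true area equals the apparent area multiplied by cos²φ.
True area of river delta: 317000 × cos²(66°) = 317000 × 0.1654 = 52440 km².
True area of county: 117000 × cos²(36.4°) = 117000 × 0.6479 = 75800 km².
Ratio = 52440 / 75800 ≈ 0.692.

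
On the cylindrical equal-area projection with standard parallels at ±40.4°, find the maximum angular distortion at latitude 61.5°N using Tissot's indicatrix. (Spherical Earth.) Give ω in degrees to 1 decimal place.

51.7°

Cylindrical equal-area (φ₀ = 40.4°): h = cos φ / cos 40.4° along meridians, k = cos 40.4° / cos φ along parallels; h·k = 1.
At 61.5°: h = 0.6266, k = 1.596; principal scales a = 1.596, b = 0.6266.
sin(ω/2) = (a − b)/(a + b) = 0.9694/2.223 = 0.4362, so ω = 2 arcsin(0.4362) ≈ 51.7°.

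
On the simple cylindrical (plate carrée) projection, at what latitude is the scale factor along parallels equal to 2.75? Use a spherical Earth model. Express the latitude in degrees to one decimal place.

Plate carrée: h = 1, k = sec φ along parallels.
sec φ = 2.75  ⇒  cos φ = 0.3636  ⇒  φ ≈ 68.7°.

68.7°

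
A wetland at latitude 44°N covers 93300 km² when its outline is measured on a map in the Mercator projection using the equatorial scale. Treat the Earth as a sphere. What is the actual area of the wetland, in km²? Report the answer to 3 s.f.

48300 km²

Mercator is conformal, so the point scale is isotropic: h = k = sec φ = 1/cos φ.
Areal scale = k² = sec²φ = 1/cos²(44°) = 1/0.7193² = 1.933.
True area = apparent / (areal scale) = 93300 / 1.933 ≈ 48300 km².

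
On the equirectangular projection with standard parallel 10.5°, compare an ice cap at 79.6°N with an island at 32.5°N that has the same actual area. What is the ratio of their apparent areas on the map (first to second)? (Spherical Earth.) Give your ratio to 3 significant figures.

4.67

In the equirectangular projection with standard parallel φ₀ = 10.5° (x = Rλ cos φ₀, y = Rφ), meridians are true-scale (h = 1) and the parallel scale is k = cos φ₀ / cos φ.
Areal scale at 79.6°: h·k = 1.000 × 5.447 = 5.447.
Areal scale at 32.5°: h·k = 1.000 × 1.166 = 1.166.
Ratio = 5.447/1.166 ≈ 4.67.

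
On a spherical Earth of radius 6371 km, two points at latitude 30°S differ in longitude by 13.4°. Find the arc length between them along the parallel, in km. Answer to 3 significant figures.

Arc length along a parallel = R cos φ · Δλ (with Δλ in radians).
= 6371 × cos 30° × (13.4° × π/180) = 6371 × 0.8660 × 0.2339 ≈ 1290 km.

1290 km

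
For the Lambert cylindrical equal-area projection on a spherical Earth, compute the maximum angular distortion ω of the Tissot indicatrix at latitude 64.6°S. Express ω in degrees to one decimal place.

The Lambert cylindrical equal-area projection is the cylindrical equal-area projection with its standard parallel at the equator (φ₀ = 0). Cylindrical equal-area (φ₀ = 0°): h = cos φ / cos 0° along meridians, k = cos 0° / cos φ along parallels; h·k = 1.
At 64.6°: h = 0.4289, k = 2.331; principal scales a = 2.331, b = 0.4289.
sin(ω/2) = (a − b)/(a + b) = 1.902/2.760 = 0.6892, so ω = 2 arcsin(0.6892) ≈ 87.1°.

87.1°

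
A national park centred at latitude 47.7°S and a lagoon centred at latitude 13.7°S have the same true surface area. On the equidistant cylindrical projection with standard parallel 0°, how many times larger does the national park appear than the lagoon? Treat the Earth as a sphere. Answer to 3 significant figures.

In the plate carrée (x = Rλ, y = Rφ), meridians are true-scale (h = 1) and parallels are stretched by k = sec φ.
Areal scale at 47.7°: h·k = 1.000 × 1.486 = 1.486.
Areal scale at 13.7°: h·k = 1.000 × 1.029 = 1.029.
Ratio = 1.486/1.029 ≈ 1.44.

1.44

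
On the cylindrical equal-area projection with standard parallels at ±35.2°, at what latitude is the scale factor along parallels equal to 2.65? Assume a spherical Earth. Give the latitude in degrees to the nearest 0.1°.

72.0°

A cylindrical equal-area projection with standard parallel φ₀ has meridian scale h = cos φ / cos φ₀ and parallel scale k = cos φ₀ / cos φ (so areas are preserved, h·k = 1).
k = cos φ₀ / cos φ = 2.65  ⇒  cos φ = cos 35.2° / 2.65 = 0.3084.
φ = arccos(0.3084) ≈ 72.0°.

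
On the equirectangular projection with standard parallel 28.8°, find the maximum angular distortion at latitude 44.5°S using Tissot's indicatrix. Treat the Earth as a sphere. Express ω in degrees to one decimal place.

11.8°

With standard parallel φ₀ = 28.8°, the equirectangular projection gives x = Rλ cos φ₀, y = Rφ, so h = 1 and k = cos 28.8° / cos φ.
At 44.5°: h = 1.000, k = 1.229; principal scales a = 1.229, b = 1.000.
sin(ω/2) = (a − b)/(a + b) = 0.2286/2.229 = 0.1026, so ω = 2 arcsin(0.1026) ≈ 11.8°.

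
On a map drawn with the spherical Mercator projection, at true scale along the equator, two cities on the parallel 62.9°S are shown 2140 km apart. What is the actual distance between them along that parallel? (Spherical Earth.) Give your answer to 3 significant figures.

975 km

The Mercator projection is conformal; its linear scale factor is the same in every direction and equals sec φ = 1/cos φ.
Along the parallel at 62.9°, map distances are exaggerated by k = sec 62.9° = 2.195.
True distance = 2140 / 2.195 = 2140 × cos 62.9° ≈ 975 km.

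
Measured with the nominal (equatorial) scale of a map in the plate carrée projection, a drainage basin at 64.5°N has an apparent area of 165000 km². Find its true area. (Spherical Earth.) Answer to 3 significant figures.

In the plate carrée (x = Rλ, y = Rφ), meridians are true-scale (h = 1) and parallels are stretched by k = sec φ.
Areal scale = h·k = 1 × sec φ; at 64.5°, h = 1.000, k = 2.323, so h·k = 2.323.
True area = apparent / (areal scale) = 165000 / 2.323 ≈ 71000 km².

71000 km²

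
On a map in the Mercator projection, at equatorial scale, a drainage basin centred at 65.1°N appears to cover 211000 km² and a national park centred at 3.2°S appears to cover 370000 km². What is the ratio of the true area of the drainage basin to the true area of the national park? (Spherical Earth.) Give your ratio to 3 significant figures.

0.101

Mercator's areal exaggeration is sec²φ; hence true area = (apparent area) · cos²φ.
True area of drainage basin: 211000 × cos²(65.1°) = 211000 × 0.1773 = 37400 km².
True area of national park: 370000 × cos²(3.2°) = 370000 × 0.9969 = 368800 km².
Ratio = 37400 / 368800 ≈ 0.101.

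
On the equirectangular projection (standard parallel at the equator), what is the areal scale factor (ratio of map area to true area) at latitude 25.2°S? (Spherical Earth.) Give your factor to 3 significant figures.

In the plate carrée (x = Rλ, y = Rφ), meridians are true-scale (h = 1) and parallels are stretched by k = sec φ.
Areal scale = h·k = 1 × sec φ; at 25.2°, h = 1.000, k = 1.105, so h·k = 1.105.

1.11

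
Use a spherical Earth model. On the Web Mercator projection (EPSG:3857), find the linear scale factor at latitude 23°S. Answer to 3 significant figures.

1.09

Mercator is conformal, so the point scale is isotropic: h = k = sec φ = 1/cos φ.
k = 1/cos 23° = 1/0.9205 = 1.086.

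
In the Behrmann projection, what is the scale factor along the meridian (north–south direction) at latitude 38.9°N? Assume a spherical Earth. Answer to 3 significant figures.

0.899

Behrmann is a cylindrical equal-area projection with standard parallels at ±30°. Cylindrical equal-area (φ₀ = 30°): h = cos φ / cos 30° along meridians, k = cos 30° / cos φ along parallels; h·k = 1.
h = cos 38.9° / cos 30° = 0.7782/0.8660 = 0.8986.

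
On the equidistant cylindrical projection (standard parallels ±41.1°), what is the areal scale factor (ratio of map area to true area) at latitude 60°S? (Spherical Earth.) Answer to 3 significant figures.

The equidistant cylindrical projection with φ₀ = 41.1° has h = 1 (meridians true) and k = cos φ₀ / cos φ along parallels.
Areal scale = h·k = 1 × cos φ₀ / cos φ; at 60°, h = 1.000, k = 1.507, so h·k = 1.507.

1.51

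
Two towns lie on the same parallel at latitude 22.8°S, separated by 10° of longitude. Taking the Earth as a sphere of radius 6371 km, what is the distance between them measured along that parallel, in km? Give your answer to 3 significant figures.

1030 km

Arc length along a parallel = R cos φ · Δλ (with Δλ in radians).
= 6371 × cos 22.8° × (10° × π/180) = 6371 × 0.9219 × 0.1745 ≈ 1030 km.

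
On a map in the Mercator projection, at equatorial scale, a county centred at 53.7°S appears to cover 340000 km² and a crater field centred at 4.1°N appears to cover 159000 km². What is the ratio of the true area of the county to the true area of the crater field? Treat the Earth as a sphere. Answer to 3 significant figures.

Since Mercator area scale is 1/cos²φ, the true area equals the apparent area multiplied by cos²φ.
True area of county: 340000 × cos²(53.7°) = 340000 × 0.3505 = 119200 km².
True area of crater field: 159000 × cos²(4.1°) = 159000 × 0.9949 = 158200 km².
Ratio = 119200 / 158200 ≈ 0.753.

0.753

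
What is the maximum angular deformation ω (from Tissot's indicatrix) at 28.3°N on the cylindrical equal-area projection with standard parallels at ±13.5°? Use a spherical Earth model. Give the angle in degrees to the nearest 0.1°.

For cylindrical equal-area with standard parallel φ₀, h = cos φ / cos φ₀ and k = cos φ₀ / cos φ, so h·k = 1.
At 28.3°: h = 0.9055, k = 1.104; principal scales a = 1.104, b = 0.9055.
sin(ω/2) = (a − b)/(a + b) = 0.1989/2.010 = 0.09895, so ω = 2 arcsin(0.09895) ≈ 11.4°.

11.4°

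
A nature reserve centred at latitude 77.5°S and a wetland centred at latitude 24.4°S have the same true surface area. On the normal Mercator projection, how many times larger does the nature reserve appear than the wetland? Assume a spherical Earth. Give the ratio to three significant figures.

On Mercator, area is exaggerated by sec²φ = 1/cos²φ.
At 77.5°: sec²(77.5°) = 1/0.2164² = 21.35.
At 24.4°: sec²(24.4°) = 1/0.9107² = 1.206.
Ratio = 21.35/1.206 = cos²(24.4°)/cos²(77.5°) ≈ 17.7.

17.7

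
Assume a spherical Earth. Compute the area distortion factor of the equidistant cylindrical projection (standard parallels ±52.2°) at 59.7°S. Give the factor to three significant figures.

1.21

With standard parallel φ₀ = 52.2°, the equirectangular projection gives x = Rλ cos φ₀, y = Rφ, so h = 1 and k = cos 52.2° / cos φ.
Areal scale = h·k = 1 × cos φ₀ / cos φ; at 59.7°, h = 1.000, k = 1.215, so h·k = 1.215.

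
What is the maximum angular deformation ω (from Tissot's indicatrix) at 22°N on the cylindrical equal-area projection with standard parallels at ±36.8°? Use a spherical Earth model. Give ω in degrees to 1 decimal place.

16.7°

For cylindrical equal-area with standard parallel φ₀, h = cos φ / cos φ₀ and k = cos φ₀ / cos φ, so h·k = 1.
At 22°: h = 1.158, k = 0.8636; principal scales a = 1.158, b = 0.8636.
sin(ω/2) = (a − b)/(a + b) = 0.2943/2.022 = 0.1456, so ω = 2 arcsin(0.1456) ≈ 16.7°.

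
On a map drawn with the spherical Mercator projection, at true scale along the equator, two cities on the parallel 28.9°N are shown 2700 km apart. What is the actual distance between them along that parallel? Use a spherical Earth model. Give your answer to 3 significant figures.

For Mercator, h = k = sec φ (a conformal cylindrical projection has a single point scale, 1/cos φ).
Along the parallel at 28.9°, map distances are exaggerated by k = sec 28.9° = 1.142.
True distance = 2700 / 1.142 = 2700 × cos 28.9° ≈ 2360 km.

2360 km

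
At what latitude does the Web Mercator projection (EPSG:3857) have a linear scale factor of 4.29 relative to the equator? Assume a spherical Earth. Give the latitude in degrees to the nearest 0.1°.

76.5°

Mercator scale is k = sec φ = 1/cos φ.
1/cos φ = 4.29  ⇒  cos φ = 0.2331  ⇒  φ = arccos(0.2331) ≈ 76.5°.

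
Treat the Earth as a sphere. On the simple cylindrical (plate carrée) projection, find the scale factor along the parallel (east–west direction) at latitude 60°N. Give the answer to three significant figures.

In the plate carrée (x = Rλ, y = Rφ), meridians are true-scale (h = 1) and parallels are stretched by k = sec φ.
k = 1/cos 60° = 1/0.5000 = 2.000.

2.00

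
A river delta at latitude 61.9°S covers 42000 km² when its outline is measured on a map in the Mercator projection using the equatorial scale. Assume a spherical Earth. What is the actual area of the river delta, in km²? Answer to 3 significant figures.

For Mercator, h = k = sec φ (a conformal cylindrical projection has a single point scale, 1/cos φ).
Areal scale = k² = sec²φ = 1/cos²(61.9°) = 1/0.4710² = 4.508.
True area = apparent / (areal scale) = 42000 / 4.508 ≈ 9320 km².

9320 km²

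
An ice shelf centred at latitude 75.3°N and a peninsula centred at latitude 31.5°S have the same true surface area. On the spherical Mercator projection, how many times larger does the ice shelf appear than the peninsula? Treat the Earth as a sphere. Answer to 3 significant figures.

Mercator areal scale is sec²φ.
At 75.3°: sec²(75.3°) = 1/0.2538² = 15.53.
At 31.5°: sec²(31.5°) = 1/0.8526² = 1.376.
Ratio = 15.53/1.376 = cos²(31.5°)/cos²(75.3°) ≈ 11.3.

11.3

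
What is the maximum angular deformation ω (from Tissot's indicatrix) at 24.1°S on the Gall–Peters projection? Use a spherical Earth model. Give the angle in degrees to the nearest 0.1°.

The Gall–Peters projection is cylindrical equal-area with φ₀ = 45°. For cylindrical equal-area with standard parallel φ₀, h = cos φ / cos φ₀ and k = cos φ₀ / cos φ, so h·k = 1.
At 24.1°: h = 1.291, k = 0.7746; principal scales a = 1.291, b = 0.7746.
sin(ω/2) = (a − b)/(a + b) = 0.5163/2.066 = 0.2500, so ω = 2 arcsin(0.2500) ≈ 29.0°.

29.0°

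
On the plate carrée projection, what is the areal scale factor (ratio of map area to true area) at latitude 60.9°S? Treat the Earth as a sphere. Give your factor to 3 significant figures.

For the equirectangular projection with φ₀ = 0 (plate carrée), h = 1 along meridians and k = sec φ along parallels.
Areal scale = h·k = 1 × sec φ; at 60.9°, h = 1.000, k = 2.056, so h·k = 2.056.

2.06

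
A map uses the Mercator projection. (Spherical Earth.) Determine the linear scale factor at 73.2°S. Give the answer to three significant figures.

3.46

The Mercator projection is conformal; its linear scale factor is the same in every direction and equals sec φ = 1/cos φ.
k = 1/cos 73.2° = 1/0.2890 = 3.460.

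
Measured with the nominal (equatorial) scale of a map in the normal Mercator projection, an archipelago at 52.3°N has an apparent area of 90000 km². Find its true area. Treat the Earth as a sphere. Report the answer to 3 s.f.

Mercator is conformal, so the point scale is isotropic: h = k = sec φ = 1/cos φ.
Areal scale = k² = sec²φ = 1/cos²(52.3°) = 1/0.6115² = 2.674.
True area = apparent / (areal scale) = 90000 / 2.674 ≈ 33700 km².

33700 km²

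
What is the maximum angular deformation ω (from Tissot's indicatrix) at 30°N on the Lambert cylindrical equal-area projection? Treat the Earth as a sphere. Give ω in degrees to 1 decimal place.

16.4°

The Lambert cylindrical equal-area projection is the cylindrical equal-area projection with its standard parallel at the equator (φ₀ = 0). A cylindrical equal-area projection with standard parallel φ₀ has meridian scale h = cos φ / cos φ₀ and parallel scale k = cos φ₀ / cos φ (so areas are preserved, h·k = 1).
At 30°: h = 0.8660, k = 1.155; principal scales a = 1.155, b = 0.8660.
sin(ω/2) = (a − b)/(a + b) = 0.2887/2.021 = 0.1429, so ω = 2 arcsin(0.1429) ≈ 16.4°.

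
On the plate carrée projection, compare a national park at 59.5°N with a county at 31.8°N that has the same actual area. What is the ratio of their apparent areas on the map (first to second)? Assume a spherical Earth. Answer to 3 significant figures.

1.67

For the equirectangular projection with φ₀ = 0 (plate carrée), h = 1 along meridians and k = sec φ along parallels.
Areal scale at 59.5°: h·k = 1.000 × 1.970 = 1.970.
Areal scale at 31.8°: h·k = 1.000 × 1.177 = 1.177.
Ratio = 1.970/1.177 ≈ 1.67.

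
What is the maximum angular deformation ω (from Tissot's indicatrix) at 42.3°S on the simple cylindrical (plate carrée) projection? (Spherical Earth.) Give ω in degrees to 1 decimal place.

17.2°

In the plate carrée (x = Rλ, y = Rφ), meridians are true-scale (h = 1) and parallels are stretched by k = sec φ.
At 42.3°: h = 1.000, k = 1.352; principal scales a = 1.352, b = 1.000.
sin(ω/2) = (a − b)/(a + b) = 0.3520/2.352 = 0.1497, so ω = 2 arcsin(0.1497) ≈ 17.2°.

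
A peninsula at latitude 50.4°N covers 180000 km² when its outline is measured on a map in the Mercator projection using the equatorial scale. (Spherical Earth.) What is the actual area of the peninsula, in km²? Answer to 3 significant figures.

For Mercator, h = k = sec φ (a conformal cylindrical projection has a single point scale, 1/cos φ).
Areal scale = k² = sec²φ = 1/cos²(50.4°) = 1/0.6374² = 2.461.
True area = apparent / (areal scale) = 180000 / 2.461 ≈ 73100 km².

73100 km²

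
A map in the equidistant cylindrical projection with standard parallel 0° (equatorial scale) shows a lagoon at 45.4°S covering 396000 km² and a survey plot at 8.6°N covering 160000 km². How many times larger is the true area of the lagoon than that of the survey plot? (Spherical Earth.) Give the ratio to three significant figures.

On the plate carrée, areal scale = h·k = 1 × sec φ, so true area = apparent × cos φ.
True area of lagoon: 396000 × cos(45.4°) = 396000 × 0.7022 = 278100 km².
True area of survey plot: 160000 × cos(8.6°) = 160000 × 0.9888 = 158200 km².
Ratio = 278100 / 158200 ≈ 1.76.

1.76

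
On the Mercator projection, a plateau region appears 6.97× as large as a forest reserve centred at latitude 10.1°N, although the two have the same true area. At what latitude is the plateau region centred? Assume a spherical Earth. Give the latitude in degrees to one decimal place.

68.1°

On Mercator, (apparent₁)/(apparent₂) = sec²φ₁ / sec²φ₂ when true areas are equal.
cos²φ₂ / cos²φ₁ = 6.97  ⇒  cos φ₁ = cos 10.1° / √6.97 = 0.9845/2.640 = 0.3729.
φ₁ = arccos(0.3729) ≈ 68.1°.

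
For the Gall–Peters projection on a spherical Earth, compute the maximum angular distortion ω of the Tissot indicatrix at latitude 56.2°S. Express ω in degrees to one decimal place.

The Gall–Peters projection is cylindrical equal-area with φ₀ = 45°. A cylindrical equal-area projection with standard parallel φ₀ has meridian scale h = cos φ / cos φ₀ and parallel scale k = cos φ₀ / cos φ (so areas are preserved, h·k = 1).
At 56.2°: h = 0.7867, k = 1.271; principal scales a = 1.271, b = 0.7867.
sin(ω/2) = (a − b)/(a + b) = 0.4844/2.058 = 0.2354, so ω = 2 arcsin(0.2354) ≈ 27.2°.

27.2°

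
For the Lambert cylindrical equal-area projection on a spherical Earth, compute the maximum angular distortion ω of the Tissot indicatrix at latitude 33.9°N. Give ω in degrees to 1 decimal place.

The Lambert cylindrical equal-area projection is the cylindrical equal-area projection with its standard parallel at the equator (φ₀ = 0). Cylindrical equal-area (φ₀ = 0°): h = cos φ / cos 0° along meridians, k = cos 0° / cos φ along parallels; h·k = 1.
At 33.9°: h = 0.8300, k = 1.205; principal scales a = 1.205, b = 0.8300.
sin(ω/2) = (a − b)/(a + b) = 0.3748/2.035 = 0.1842, so ω = 2 arcsin(0.1842) ≈ 21.2°.

21.2°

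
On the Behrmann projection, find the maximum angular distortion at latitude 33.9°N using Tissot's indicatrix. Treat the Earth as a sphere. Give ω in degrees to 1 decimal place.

The Behrmann projection is cylindrical equal-area with φ₀ = 30°. Cylindrical equal-area (φ₀ = 30°): h = cos φ / cos 30° along meridians, k = cos 30° / cos φ along parallels; h·k = 1.
At 33.9°: h = 0.9584, k = 1.043; principal scales a = 1.043, b = 0.9584.
sin(ω/2) = (a − b)/(a + b) = 0.08497/2.002 = 0.04245, so ω = 2 arcsin(0.04245) ≈ 4.9°.

4.9°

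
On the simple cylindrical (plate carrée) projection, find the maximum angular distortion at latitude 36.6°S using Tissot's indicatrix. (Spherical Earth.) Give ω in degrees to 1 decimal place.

12.6°

Plate carrée maps x = Rλ, y = Rφ. The meridian scale is h = 1 and the parallel scale is k = 1/cos φ = sec φ.
At 36.6°: h = 1.000, k = 1.246; principal scales a = 1.246, b = 1.000.
sin(ω/2) = (a − b)/(a + b) = 0.2456/2.246 = 0.1094, so ω = 2 arcsin(0.1094) ≈ 12.6°.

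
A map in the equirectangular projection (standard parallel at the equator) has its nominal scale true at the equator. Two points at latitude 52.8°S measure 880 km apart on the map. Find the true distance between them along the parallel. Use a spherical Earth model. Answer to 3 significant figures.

532 km

Plate carrée maps x = Rλ, y = Rφ. The meridian scale is h = 1 and the parallel scale is k = 1/cos φ = sec φ.
Along the parallel at 52.8°, map distances are exaggerated by k = sec 52.8° = 1.654.
True distance = 880 / 1.654 = 880 × cos 52.8° ≈ 532 km.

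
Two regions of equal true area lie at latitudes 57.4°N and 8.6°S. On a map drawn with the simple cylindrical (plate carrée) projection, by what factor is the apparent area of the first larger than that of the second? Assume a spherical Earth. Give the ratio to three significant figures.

1.84

In the plate carrée (x = Rλ, y = Rφ), meridians are true-scale (h = 1) and parallels are stretched by k = sec φ.
Areal scale at 57.4°: h·k = 1.000 × 1.856 = 1.856.
Areal scale at 8.6°: h·k = 1.000 × 1.011 = 1.011.
Ratio = 1.856/1.011 ≈ 1.84.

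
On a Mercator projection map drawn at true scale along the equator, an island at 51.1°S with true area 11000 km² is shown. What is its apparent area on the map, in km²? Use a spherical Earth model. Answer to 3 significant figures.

27900 km²

For Mercator, h = k = sec φ (a conformal cylindrical projection has a single point scale, 1/cos φ).
Areal scale = k² = sec²φ = 1/cos²(51.1°) = 1/0.6280² = 2.536.
Apparent area = 11000 × 2.536 ≈ 27900 km².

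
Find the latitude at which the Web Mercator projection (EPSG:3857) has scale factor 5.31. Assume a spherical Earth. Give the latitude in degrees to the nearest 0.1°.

Mercator scale is k = sec φ = 1/cos φ.
1/cos φ = 5.31  ⇒  cos φ = 0.1883  ⇒  φ = arccos(0.1883) ≈ 79.1°.

79.1°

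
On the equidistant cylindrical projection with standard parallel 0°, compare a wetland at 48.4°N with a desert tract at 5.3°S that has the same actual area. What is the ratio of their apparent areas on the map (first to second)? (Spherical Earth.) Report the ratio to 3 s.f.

1.50

Plate carrée maps x = Rλ, y = Rφ. The meridian scale is h = 1 and the parallel scale is k = 1/cos φ = sec φ.
Areal scale at 48.4°: h·k = 1.000 × 1.506 = 1.506.
Areal scale at 5.3°: h·k = 1.000 × 1.004 = 1.004.
Ratio = 1.506/1.004 ≈ 1.50.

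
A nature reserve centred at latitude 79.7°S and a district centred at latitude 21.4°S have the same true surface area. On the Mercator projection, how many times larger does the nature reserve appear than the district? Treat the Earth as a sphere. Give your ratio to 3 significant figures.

27.1

On Mercator, area is exaggerated by sec²φ = 1/cos²φ.
At 79.7°: sec²(79.7°) = 1/0.1788² = 31.28.
At 21.4°: sec²(21.4°) = 1/0.9311² = 1.154.
Ratio = 31.28/1.154 = cos²(21.4°)/cos²(79.7°) ≈ 27.1.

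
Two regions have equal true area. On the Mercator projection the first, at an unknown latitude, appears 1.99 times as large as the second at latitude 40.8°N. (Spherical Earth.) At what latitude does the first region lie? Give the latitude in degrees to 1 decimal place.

For equal true areas on Mercator, apparent areas scale as sec²φ, so the ratio is cos²φ₂ / cos²φ₁.
cos²φ₂ / cos²φ₁ = 1.99  ⇒  cos φ₁ = cos 40.8° / √1.99 = 0.7570/1.411 = 0.5366.
φ₁ = arccos(0.5366) ≈ 57.5°.

57.5°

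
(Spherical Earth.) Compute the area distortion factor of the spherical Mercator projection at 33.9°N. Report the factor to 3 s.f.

For Mercator, h = k = sec φ (a conformal cylindrical projection has a single point scale, 1/cos φ).
Areal scale = k² = sec²φ = 1/cos²(33.9°) = 1/0.8300² = 1.452.

1.45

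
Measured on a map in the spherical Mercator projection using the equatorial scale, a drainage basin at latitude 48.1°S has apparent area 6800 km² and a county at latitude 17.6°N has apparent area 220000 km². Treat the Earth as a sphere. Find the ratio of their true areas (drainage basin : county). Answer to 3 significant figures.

On Mercator the areal scale is sec²φ, so true area = apparent × cos²φ.
True area of drainage basin: 6800 × cos²(48.1°) = 6800 × 0.4460 = 3033 km².
True area of county: 220000 × cos²(17.6°) = 220000 × 0.9086 = 199900 km².
Ratio = 3033 / 199900 ≈ 0.0152.

0.0152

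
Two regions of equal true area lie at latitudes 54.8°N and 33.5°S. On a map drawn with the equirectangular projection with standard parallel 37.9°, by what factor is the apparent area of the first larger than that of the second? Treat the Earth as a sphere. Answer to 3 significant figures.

The equidistant cylindrical projection with φ₀ = 37.9° has h = 1 (meridians true) and k = cos φ₀ / cos φ along parallels.
Areal scale at 54.8°: h·k = 1.000 × 1.369 = 1.369.
Areal scale at 33.5°: h·k = 1.000 × 0.9463 = 0.9463.
Ratio = 1.369/0.9463 ≈ 1.45.

1.45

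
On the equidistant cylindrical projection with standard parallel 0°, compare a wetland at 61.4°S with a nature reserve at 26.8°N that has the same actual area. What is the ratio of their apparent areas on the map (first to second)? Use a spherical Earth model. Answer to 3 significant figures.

1.86

For the equirectangular projection with φ₀ = 0 (plate carrée), h = 1 along meridians and k = sec φ along parallels.
Areal scale at 61.4°: h·k = 1.000 × 2.089 = 2.089.
Areal scale at 26.8°: h·k = 1.000 × 1.120 = 1.120.
Ratio = 2.089/1.120 ≈ 1.86.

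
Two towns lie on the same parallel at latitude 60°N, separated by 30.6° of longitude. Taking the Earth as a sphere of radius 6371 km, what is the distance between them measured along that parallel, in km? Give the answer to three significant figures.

1700 km

Arc length along a parallel = R cos φ · Δλ (with Δλ in radians).
= 6371 × cos 60° × (30.6° × π/180) = 6371 × 0.5000 × 0.5341 ≈ 1700 km.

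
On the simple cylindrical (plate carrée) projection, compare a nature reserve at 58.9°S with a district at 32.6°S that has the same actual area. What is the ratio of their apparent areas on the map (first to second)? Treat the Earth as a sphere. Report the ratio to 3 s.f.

For the equirectangular projection with φ₀ = 0 (plate carrée), h = 1 along meridians and k = sec φ along parallels.
Areal scale at 58.9°: h·k = 1.000 × 1.936 = 1.936.
Areal scale at 32.6°: h·k = 1.000 × 1.187 = 1.187.
Ratio = 1.936/1.187 ≈ 1.63.

1.63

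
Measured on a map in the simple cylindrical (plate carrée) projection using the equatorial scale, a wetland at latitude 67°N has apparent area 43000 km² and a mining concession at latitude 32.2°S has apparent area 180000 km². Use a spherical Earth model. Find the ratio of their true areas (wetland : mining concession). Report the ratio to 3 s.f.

0.110

On the plate carrée, areal scale = h·k = 1 × sec φ, so true area = apparent × cos φ.
True area of wetland: 43000 × cos(67°) = 43000 × 0.3907 = 16800 km².
True area of mining concession: 180000 × cos(32.2°) = 180000 × 0.8462 = 152300 km².
Ratio = 16800 / 152300 ≈ 0.110.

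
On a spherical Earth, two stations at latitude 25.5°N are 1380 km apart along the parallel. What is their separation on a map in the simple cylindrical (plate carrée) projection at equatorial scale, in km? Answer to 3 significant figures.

1530 km

In the plate carrée (x = Rλ, y = Rφ), meridians are true-scale (h = 1) and parallels are stretched by k = sec φ.
Along the parallel, k = sec 25.5° = 1/0.9026 = 1.108.
Map distance = 1380 × 1.108 ≈ 1530 km.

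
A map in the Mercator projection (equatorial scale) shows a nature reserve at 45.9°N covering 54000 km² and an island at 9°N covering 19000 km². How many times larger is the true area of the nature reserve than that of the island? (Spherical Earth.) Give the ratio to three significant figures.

1.41

Mercator's areal exaggeration is sec²φ; hence true area = (apparent area) · cos²φ.
True area of nature reserve: 54000 × cos²(45.9°) = 54000 × 0.4843 = 26150 km².
True area of island: 19000 × cos²(9°) = 19000 × 0.9755 = 18540 km².
Ratio = 26150 / 18540 ≈ 1.41.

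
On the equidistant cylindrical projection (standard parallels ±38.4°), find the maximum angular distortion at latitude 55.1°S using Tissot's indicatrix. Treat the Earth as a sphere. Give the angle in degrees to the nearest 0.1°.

18.0°

With standard parallel φ₀ = 38.4°, the equirectangular projection gives x = Rλ cos φ₀, y = Rφ, so h = 1 and k = cos 38.4° / cos φ.
At 55.1°: h = 1.000, k = 1.370; principal scales a = 1.370, b = 1.000.
sin(ω/2) = (a − b)/(a + b) = 0.3697/2.370 = 0.1560, so ω = 2 arcsin(0.1560) ≈ 18.0°.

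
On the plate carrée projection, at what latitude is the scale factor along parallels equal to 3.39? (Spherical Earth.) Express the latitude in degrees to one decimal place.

72.8°

Plate carrée: h = 1, k = sec φ along parallels.
sec φ = 3.39  ⇒  cos φ = 0.2950  ⇒  φ ≈ 72.8°.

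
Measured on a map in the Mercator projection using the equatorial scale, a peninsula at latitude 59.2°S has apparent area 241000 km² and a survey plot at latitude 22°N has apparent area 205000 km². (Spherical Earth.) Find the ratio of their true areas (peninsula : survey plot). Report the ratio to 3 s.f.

On Mercator the areal scale is sec²φ, so true area = apparent × cos²φ.
True area of peninsula: 241000 × cos²(59.2°) = 241000 × 0.2622 = 63190 km².
True area of survey plot: 205000 × cos²(22°) = 205000 × 0.8597 = 176200 km².
Ratio = 63190 / 176200 ≈ 0.359.

0.359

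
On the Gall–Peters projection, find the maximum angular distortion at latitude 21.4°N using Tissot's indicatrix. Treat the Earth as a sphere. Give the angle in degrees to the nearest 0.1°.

31.1°

The Gall–Peters projection is cylindrical equal-area with φ₀ = 45°. For cylindrical equal-area with standard parallel φ₀, h = cos φ / cos φ₀ and k = cos φ₀ / cos φ, so h·k = 1.
At 21.4°: h = 1.317, k = 0.7595; principal scales a = 1.317, b = 0.7595.
sin(ω/2) = (a − b)/(a + b) = 0.5572/2.076 = 0.2684, so ω = 2 arcsin(0.2684) ≈ 31.1°.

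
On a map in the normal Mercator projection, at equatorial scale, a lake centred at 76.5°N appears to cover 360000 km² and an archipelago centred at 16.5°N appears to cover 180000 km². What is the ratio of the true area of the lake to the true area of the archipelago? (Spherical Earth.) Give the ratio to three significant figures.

0.119

On Mercator the areal scale is sec²φ, so true area = apparent × cos²φ.
True area of lake: 360000 × cos²(76.5°) = 360000 × 0.05450 = 19620 km².
True area of archipelago: 180000 × cos²(16.5°) = 180000 × 0.9193 = 165500 km².
Ratio = 19620 / 165500 ≈ 0.119.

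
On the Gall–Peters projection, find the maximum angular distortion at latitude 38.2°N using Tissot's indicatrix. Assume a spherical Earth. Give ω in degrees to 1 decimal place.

The Gall–Peters projection is cylindrical equal-area with φ₀ = 45°. For cylindrical equal-area with standard parallel φ₀, h = cos φ / cos φ₀ and k = cos φ₀ / cos φ, so h·k = 1.
At 38.2°: h = 1.111, k = 0.8998; principal scales a = 1.111, b = 0.8998.
sin(ω/2) = (a − b)/(a + b) = 0.2116/2.011 = 0.1052, so ω = 2 arcsin(0.1052) ≈ 12.1°.

12.1°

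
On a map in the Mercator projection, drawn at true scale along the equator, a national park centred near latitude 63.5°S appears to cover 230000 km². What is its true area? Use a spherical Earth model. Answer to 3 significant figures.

45800 km²

For Mercator, h = k = sec φ (a conformal cylindrical projection has a single point scale, 1/cos φ).
Areal scale = k² = sec²φ = 1/cos²(63.5°) = 1/0.4462² = 5.023.
True area = apparent / (areal scale) = 230000 / 5.023 ≈ 45800 km².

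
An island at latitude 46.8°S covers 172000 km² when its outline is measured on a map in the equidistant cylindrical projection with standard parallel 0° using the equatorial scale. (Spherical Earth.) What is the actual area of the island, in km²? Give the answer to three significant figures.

For the equirectangular projection with φ₀ = 0 (plate carrée), h = 1 along meridians and k = sec φ along parallels.
Areal scale = h·k = 1 × sec φ; at 46.8°, h = 1.000, k = 1.461, so h·k = 1.461.
True area = apparent / (areal scale) = 172000 / 1.461 ≈ 118000 km².

118000 km²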